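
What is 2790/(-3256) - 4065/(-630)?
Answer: 191299/34188 ≈ 5.5955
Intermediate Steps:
2790/(-3256) - 4065/(-630) = 2790*(-1/3256) - 4065*(-1/630) = -1395/1628 + 271/42 = 191299/34188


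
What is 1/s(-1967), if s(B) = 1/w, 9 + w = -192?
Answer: -201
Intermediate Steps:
w = -201 (w = -9 - 192 = -201)
s(B) = -1/201 (s(B) = 1/(-201) = -1/201)
1/s(-1967) = 1/(-1/201) = -201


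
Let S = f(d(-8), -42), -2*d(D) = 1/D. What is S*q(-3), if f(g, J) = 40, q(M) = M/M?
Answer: 40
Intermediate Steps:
q(M) = 1
d(D) = -1/(2*D)
S = 40
S*q(-3) = 40*1 = 40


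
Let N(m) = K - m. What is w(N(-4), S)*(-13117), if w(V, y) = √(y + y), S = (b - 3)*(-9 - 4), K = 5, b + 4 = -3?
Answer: -26234*√65 ≈ -2.1151e+5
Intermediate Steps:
b = -7 (b = -4 - 3 = -7)
N(m) = 5 - m
S = 130 (S = (-7 - 3)*(-9 - 4) = -10*(-13) = 130)
w(V, y) = √2*√y (w(V, y) = √(2*y) = √2*√y)
w(N(-4), S)*(-13117) = (√2*√130)*(-13117) = (2*√65)*(-13117) = -26234*√65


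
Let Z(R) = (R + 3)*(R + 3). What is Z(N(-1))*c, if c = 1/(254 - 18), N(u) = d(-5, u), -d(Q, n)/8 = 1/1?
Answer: 25/236 ≈ 0.10593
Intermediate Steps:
d(Q, n) = -8 (d(Q, n) = -8/1 = -8*1 = -8)
N(u) = -8
Z(R) = (3 + R)² (Z(R) = (3 + R)*(3 + R) = (3 + R)²)
c = 1/236 ≈ 0.0042373
Z(N(-1))*c = (3 - 8)²*(1/236) = (-5)²*(1/236) = 25*(1/236) = 25/236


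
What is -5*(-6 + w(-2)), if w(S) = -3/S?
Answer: 45/2 ≈ 22.500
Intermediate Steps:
-5*(-6 + w(-2)) = -5*(-6 - 3/(-2)) = -5*(-6 - 3*(-½)) = -5*(-6 + 3/2) = -5*(-9/2) = 45/2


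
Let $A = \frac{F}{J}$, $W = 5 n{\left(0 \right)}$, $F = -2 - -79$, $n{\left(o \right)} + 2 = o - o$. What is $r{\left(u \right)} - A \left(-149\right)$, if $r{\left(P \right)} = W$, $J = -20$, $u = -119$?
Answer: $- \frac{11673}{20} \approx -583.65$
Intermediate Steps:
$n{\left(o \right)} = -2$ ($n{\left(o \right)} = -2 + \left(o - o\right) = -2 + 0 = -2$)
$F = 77$ ($F = -2 + 79 = 77$)
$W = -10$ ($W = 5 \left(-2\right) = -10$)
$r{\left(P \right)} = -10$
$A = - \frac{77}{20}$ ($A = \frac{77}{-20} = 77 \left(- \frac{1}{20}\right) = - \frac{77}{20} \approx -3.85$)
$r{\left(u \right)} - A \left(-149\right) = -10 - \left(- \frac{77}{20}\right) \left(-149\right) = -10 - \frac{11473}{20} = - \frac{11673}{20}$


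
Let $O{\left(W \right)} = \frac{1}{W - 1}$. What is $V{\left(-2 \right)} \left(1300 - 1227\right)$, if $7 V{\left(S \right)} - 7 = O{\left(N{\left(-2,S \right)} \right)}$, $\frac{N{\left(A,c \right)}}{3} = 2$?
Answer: $\frac{2628}{35} \approx 75.086$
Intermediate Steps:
$N{\left(A,c \right)} = 6$ ($N{\left(A,c \right)} = 3 \cdot 2 = 6$)
$O{\left(W \right)} = \frac{1}{-1 + W}$
$V{\left(S \right)} = \frac{36}{35}$ ($V{\left(S \right)} = 1 + \frac{1}{7 \left(-1 + 6\right)} = 1 + \frac{1}{7 \cdot 5} = 1 + \frac{1}{7} \cdot \frac{1}{5} = 1 + \frac{1}{35} = \frac{36}{35}$)
$V{\left(-2 \right)} \left(1300 - 1227\right) = \frac{36 \left(1300 - 1227\right)}{35} = \frac{36}{35} \cdot 73 = \frac{2628}{35}$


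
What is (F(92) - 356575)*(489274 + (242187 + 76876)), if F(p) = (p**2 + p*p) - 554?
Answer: -274997055737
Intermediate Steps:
F(p) = -554 + 2*p**2 (F(p) = (p**2 + p**2) - 554 = 2*p**2 - 554 = -554 + 2*p**2)
(F(92) - 356575)*(489274 + (242187 + 76876)) = ((-554 + 2*92**2) - 356575)*(489274 + (242187 + 76876)) = ((-554 + 2*8464) - 356575)*(489274 + 319063) = ((-554 + 16928) - 356575)*808337 = (16374 - 356575)*808337 = -340201*808337 = -274997055737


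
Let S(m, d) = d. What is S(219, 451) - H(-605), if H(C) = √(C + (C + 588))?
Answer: 451 - I*√622 ≈ 451.0 - 24.94*I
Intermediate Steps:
H(C) = √(588 + 2*C) (H(C) = √(C + (588 + C)) = √(588 + 2*C))
S(219, 451) - H(-605) = 451 - √(588 + 2*(-605)) = 451 - √(588 - 1210) = 451 - √(-622) = 451 - I*√622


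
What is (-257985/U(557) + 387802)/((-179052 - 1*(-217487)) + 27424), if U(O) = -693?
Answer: 4269917/724449 ≈ 5.8940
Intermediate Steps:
(-257985/U(557) + 387802)/((-179052 - 1*(-217487)) + 27424) = (-257985/(-693) + 387802)/((-179052 - 1*(-217487)) + 27424) = (-257985*(-1/693) + 387802)/((-179052 + 217487) + 27424) = (4095/11 + 387802)/(38435 + 27424) = (4269917/11)/65859 = (4269917/11)*(1/65859) = 4269917/724449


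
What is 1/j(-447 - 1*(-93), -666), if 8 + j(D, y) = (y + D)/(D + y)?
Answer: -⅐ ≈ -0.14286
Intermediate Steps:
j(D, y) = -7 (j(D, y) = -8 + (y + D)/(D + y) = -8 + (D + y)/(D + y) = -8 + 1 = -7)
1/j(-447 - 1*(-93), -666) = 1/(-7) = -⅐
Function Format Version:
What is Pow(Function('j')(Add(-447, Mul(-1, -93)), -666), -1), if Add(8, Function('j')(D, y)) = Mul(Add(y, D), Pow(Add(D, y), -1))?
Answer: Rational(-1, 7) ≈ -0.14286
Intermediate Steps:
Function('j')(D, y) = -7 (Function('j')(D, y) = Add(-8, Mul(Add(y, D), Pow(Add(D, y), -1))) = Add(-8, Mul(Add(D, y), Pow(Add(D, y), -1))) = Add(-8, 1) = -7)
Pow(Function('j')(Add(-447, Mul(-1, -93)), -666), -1) = Pow(-7, -1) = Rational(-1, 7)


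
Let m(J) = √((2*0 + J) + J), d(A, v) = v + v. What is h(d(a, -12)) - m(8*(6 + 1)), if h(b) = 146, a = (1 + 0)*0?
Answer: 146 - 4*√7 ≈ 135.42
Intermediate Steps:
a = 0 (a = 1*0 = 0)
d(A, v) = 2*v
m(J) = √2*√J (m(J) = √((0 + J) + J) = √(J + J) = √(2*J) = √2*√J)
h(d(a, -12)) - m(8*(6 + 1)) = 146 - √2*√(8*(6 + 1)) = 146 - √2*√(8*7) = 146 - √2*√56 = 146 - √2*2*√14 = 146 - 4*√7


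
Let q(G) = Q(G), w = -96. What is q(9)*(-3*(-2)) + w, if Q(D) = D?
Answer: -42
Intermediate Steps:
q(G) = G
q(9)*(-3*(-2)) + w = 9*(-3*(-2)) - 96 = 9*6 - 96 = 54 - 96 = -42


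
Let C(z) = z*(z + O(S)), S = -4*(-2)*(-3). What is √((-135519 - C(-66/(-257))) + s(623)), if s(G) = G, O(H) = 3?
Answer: I*√8909801146/257 ≈ 367.28*I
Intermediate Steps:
S = -24 (S = 8*(-3) = -24)
C(z) = z*(3 + z) (C(z) = z*(z + 3) = z*(3 + z))
√((-135519 - C(-66/(-257))) + s(623)) = √((-135519 - (-66/(-257))*(3 - 66/(-257))) + 623) = √((-135519 - (-66*(-1/257))*(3 - 66*(-1/257))) + 623) = √((-135519 - 66*(3 + 66/257)/257) + 623) = √((-135519 - 66*837/(257*257)) + 623) = √((-135519 - 1*55242/66049) + 623) = √((-135519 - 55242/66049) + 623) = √(-8950949673/66049 + 623) = √(-8909801146/66049) = I*√8909801146/257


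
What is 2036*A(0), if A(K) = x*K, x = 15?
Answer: 0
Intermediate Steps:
A(K) = 15*K
2036*A(0) = 2036*(15*0) = 2036*0 = 0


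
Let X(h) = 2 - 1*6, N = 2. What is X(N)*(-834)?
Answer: 3336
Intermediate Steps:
X(h) = -4 (X(h) = 2 - 6 = -4)
X(N)*(-834) = -4*(-834) = 3336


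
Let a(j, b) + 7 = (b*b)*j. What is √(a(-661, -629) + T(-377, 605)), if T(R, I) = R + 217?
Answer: 18*I*√807157 ≈ 16172.0*I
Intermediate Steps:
a(j, b) = -7 + j*b² (a(j, b) = -7 + (b*b)*j = -7 + b²*j = -7 + j*b²)
T(R, I) = 217 + R
√(a(-661, -629) + T(-377, 605)) = √((-7 - 661*(-629)²) + (217 - 377)) = √((-7 - 661*395641) - 160) = √((-7 - 261518701) - 160) = √(-261518708 - 160) = √(-261518868) = 18*I*√807157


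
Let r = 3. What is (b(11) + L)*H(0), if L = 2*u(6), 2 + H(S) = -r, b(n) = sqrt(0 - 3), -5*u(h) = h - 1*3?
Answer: 6 - 5*I*sqrt(3) ≈ 6.0 - 8.6602*I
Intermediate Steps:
u(h) = 3/5 - h/5 (u(h) = -(h - 1*3)/5 = -(h - 3)/5 = -(-3 + h)/5 = 3/5 - h/5)
b(n) = I*sqrt(3) (b(n) = sqrt(-3) = I*sqrt(3))
H(S) = -5 (H(S) = -2 - 1*3 = -2 - 3 = -5)
L = -6/5 (L = 2*(3/5 - 1/5*6) = 2*(3/5 - 6/5) = 2*(-3/5) = -6/5 ≈ -1.2000)
(b(11) + L)*H(0) = (I*sqrt(3) - 6/5)*(-5) = (-6/5 + I*sqrt(3))*(-5) = 6 - 5*I*sqrt(3)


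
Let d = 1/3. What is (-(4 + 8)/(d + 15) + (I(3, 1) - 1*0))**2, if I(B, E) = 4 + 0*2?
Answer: 5476/529 ≈ 10.352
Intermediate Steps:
d = 1/3 ≈ 0.33333
I(B, E) = 4 (I(B, E) = 4 + 0 = 4)
(-(4 + 8)/(d + 15) + (I(3, 1) - 1*0))**2 = (-(4 + 8)/(1/3 + 15) + (4 - 1*0))**2 = (-12/46/3 + (4 + 0))**2 = (-12*3/46 + 4)**2 = (-1*18/23 + 4)**2 = (-18/23 + 4)**2 = (74/23)**2 = 5476/529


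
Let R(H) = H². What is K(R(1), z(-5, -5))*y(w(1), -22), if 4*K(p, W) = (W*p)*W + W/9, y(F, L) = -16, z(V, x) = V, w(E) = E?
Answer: -880/9 ≈ -97.778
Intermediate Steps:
K(p, W) = W/36 + p*W²/4 (K(p, W) = ((W*p)*W + W/9)/4 = (p*W² + W*(⅑))/4 = (p*W² + W/9)/4 = (W/9 + p*W²)/4 = W/36 + p*W²/4)
K(R(1), z(-5, -5))*y(w(1), -22) = ((1/36)*(-5)*(1 + 9*(-5)*1²))*(-16) = ((1/36)*(-5)*(1 + 9*(-5)*1))*(-16) = ((1/36)*(-5)*(1 - 45))*(-16) = ((1/36)*(-5)*(-44))*(-16) = (55/9)*(-16) = -880/9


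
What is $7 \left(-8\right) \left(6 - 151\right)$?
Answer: $8120$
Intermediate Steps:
$7 \left(-8\right) \left(6 - 151\right) = \left(-56\right) \left(-145\right) = 8120$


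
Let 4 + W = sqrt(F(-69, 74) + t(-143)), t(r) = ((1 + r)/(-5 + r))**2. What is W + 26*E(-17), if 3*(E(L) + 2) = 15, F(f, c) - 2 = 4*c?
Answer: 74 + sqrt(1636889)/74 ≈ 91.289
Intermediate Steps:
F(f, c) = 2 + 4*c
E(L) = 3 (E(L) = -2 + (1/3)*15 = -2 + 5 = 3)
t(r) = (1 + r)**2/(-5 + r)**2 (t(r) = ((1 + r)/(-5 + r))**2 = (1 + r)**2/(-5 + r)**2)
W = -4 + sqrt(1636889)/74 (W = -4 + sqrt((2 + 4*74) + (1 - 143)**2/(-5 - 143)**2) = -4 + sqrt((2 + 296) + (-142)**2/(-148)**2) = -4 + sqrt(298 + 20164*(1/21904)) = -4 + sqrt(298 + 5041/5476) = -4 + sqrt(1636889/5476) = -4 + sqrt(1636889)/74 ≈ 13.289)
W + 26*E(-17) = (-4 + sqrt(1636889)/74) + 26*3 = (-4 + sqrt(1636889)/74) + 78 = 74 + sqrt(1636889)/74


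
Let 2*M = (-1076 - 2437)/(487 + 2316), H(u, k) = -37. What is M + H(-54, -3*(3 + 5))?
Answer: -210935/5606 ≈ -37.627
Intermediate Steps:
M = -3513/5606 (M = ((-1076 - 2437)/(487 + 2316))/2 = (-3513/2803)/2 = (-3513*1/2803)/2 = (½)*(-3513/2803) = -3513/5606 ≈ -0.62665)
M + H(-54, -3*(3 + 5)) = -3513/5606 - 37 = -210935/5606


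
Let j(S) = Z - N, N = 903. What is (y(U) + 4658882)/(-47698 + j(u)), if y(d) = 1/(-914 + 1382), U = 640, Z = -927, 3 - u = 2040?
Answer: -2180356777/23179104 ≈ -94.066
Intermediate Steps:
u = -2037 (u = 3 - 1*2040 = 3 - 2040 = -2037)
j(S) = -1830 (j(S) = -927 - 1*903 = -927 - 903 = -1830)
y(d) = 1/468
(y(U) + 4658882)/(-47698 + j(u)) = (1/468 + 4658882)/(-47698 - 1830) = (2180356777/468)/(-49528) = (2180356777/468)*(-1/49528) = -2180356777/23179104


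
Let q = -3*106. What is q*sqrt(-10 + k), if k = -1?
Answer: -318*I*sqrt(11) ≈ -1054.7*I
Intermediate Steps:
q = -318
q*sqrt(-10 + k) = -318*sqrt(-10 - 1) = -318*I*sqrt(11)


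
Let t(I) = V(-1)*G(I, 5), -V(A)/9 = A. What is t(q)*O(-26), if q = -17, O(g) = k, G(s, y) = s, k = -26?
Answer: 3978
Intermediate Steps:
V(A) = -9*A
O(g) = -26
t(I) = 9*I (t(I) = (-9*(-1))*I = 9*I)
t(q)*O(-26) = (9*(-17))*(-26) = -153*(-26) = 3978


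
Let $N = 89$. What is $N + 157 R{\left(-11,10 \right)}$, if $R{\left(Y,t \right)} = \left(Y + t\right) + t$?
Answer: $1502$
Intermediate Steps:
$R{\left(Y,t \right)} = Y + 2 t$
$N + 157 R{\left(-11,10 \right)} = 89 + 157 \left(-11 + 2 \cdot 10\right) = 89 + 157 \left(-11 + 20\right) = 89 + 157 \cdot 9 = 89 + 1413 = 1502$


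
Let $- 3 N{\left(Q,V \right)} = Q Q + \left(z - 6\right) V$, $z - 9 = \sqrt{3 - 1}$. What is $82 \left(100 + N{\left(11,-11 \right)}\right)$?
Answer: $\frac{17384}{3} + \frac{902 \sqrt{2}}{3} \approx 6219.9$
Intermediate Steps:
$z = 9 + \sqrt{2}$ ($z = 9 + \sqrt{3 - 1} = 9 + \sqrt{2} \approx 10.414$)
$N{\left(Q,V \right)} = - \frac{Q^{2}}{3} - \frac{V \left(3 + \sqrt{2}\right)}{3}$ ($N{\left(Q,V \right)} = - \frac{Q Q + \left(\left(9 + \sqrt{2}\right) - 6\right) V}{3} = - \frac{Q^{2} + \left(\left(9 + \sqrt{2}\right) - 6\right) V}{3} = - \frac{Q^{2} + \left(3 + \sqrt{2}\right) V}{3} = - \frac{Q^{2} + V \left(3 + \sqrt{2}\right)}{3} = - \frac{Q^{2}}{3} - \frac{V \left(3 + \sqrt{2}\right)}{3}$)
$82 \left(100 + N{\left(11,-11 \right)}\right) = 82 \left(100 - \left(-11 + \frac{121}{3} - \frac{11 \sqrt{2}}{3}\right)\right) = 82 \left(100 + \left(11 - \frac{121}{3} + \frac{11 \sqrt{2}}{3}\right)\right) = 82 \left(100 - \left(\frac{88}{3} - \frac{11 \sqrt{2}}{3}\right)\right) = 82 \left(\frac{212}{3} + \frac{11 \sqrt{2}}{3}\right) = \frac{17384}{3} + \frac{902 \sqrt{2}}{3}$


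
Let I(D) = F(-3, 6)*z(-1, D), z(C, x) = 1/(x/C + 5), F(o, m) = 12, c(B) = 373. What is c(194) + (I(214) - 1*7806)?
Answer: -1553509/209 ≈ -7433.1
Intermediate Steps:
z(C, x) = 1/(5 + x/C)
I(D) = -12/(-5 + D) (I(D) = 12*(-1/(D + 5*(-1))) = 12*(-1/(D - 5)) = 12*(-1/(-5 + D)) = -12/(-5 + D))
c(194) + (I(214) - 1*7806) = 373 + (-12/(-5 + 214) - 1*7806) = 373 + (-12/209 - 7806) = 373 - 1631466/209 = -1553509/209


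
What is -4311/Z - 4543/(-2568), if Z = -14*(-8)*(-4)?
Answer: 1638239/143808 ≈ 11.392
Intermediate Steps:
Z = -448 (Z = 112*(-4) = -448)
-4311/Z - 4543/(-2568) = -4311/(-448) - 4543/(-2568) = -4311*(-1/448) - 4543*(-1/2568) = 4311/448 + 4543/2568 = 1638239/143808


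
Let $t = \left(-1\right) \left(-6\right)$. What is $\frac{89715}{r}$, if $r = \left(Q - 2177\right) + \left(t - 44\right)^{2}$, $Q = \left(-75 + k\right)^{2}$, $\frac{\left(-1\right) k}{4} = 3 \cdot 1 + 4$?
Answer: $\frac{29905}{3292} \approx 9.0841$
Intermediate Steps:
$k = -28$ ($k = - 4 \left(3 \cdot 1 + 4\right) = - 4 \left(3 + 4\right) = \left(-4\right) 7 = -28$)
$t = 6$
$Q = 10609$ ($Q = \left(-75 - 28\right)^{2} = \left(-103\right)^{2} = 10609$)
$r = 9876$ ($r = \left(10609 - 2177\right) + \left(6 - 44\right)^{2} = 8432 + \left(-38\right)^{2} = 8432 + 1444 = 9876$)
$\frac{89715}{r} = \frac{89715}{9876} = 89715 \cdot \frac{1}{9876} = \frac{29905}{3292}$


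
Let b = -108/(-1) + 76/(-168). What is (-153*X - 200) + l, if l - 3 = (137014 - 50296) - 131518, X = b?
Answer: -860325/14 ≈ -61452.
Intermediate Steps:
b = 4517/42 (b = -108*(-1) + 76*(-1/168) = 108 - 19/42 = 4517/42 ≈ 107.55)
X = 4517/42 ≈ 107.55
l = -44797 (l = 3 + ((137014 - 50296) - 131518) = 3 + (86718 - 131518) = 3 - 44800 = -44797)
(-153*X - 200) + l = (-153*4517/42 - 200) - 44797 = (-230367/14 - 200) - 44797 = -233167/14 - 44797 = -860325/14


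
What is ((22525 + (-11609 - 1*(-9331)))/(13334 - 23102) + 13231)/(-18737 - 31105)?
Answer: -43073387/162285552 ≈ -0.26542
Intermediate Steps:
((22525 + (-11609 - 1*(-9331)))/(13334 - 23102) + 13231)/(-18737 - 31105) = ((22525 + (-11609 + 9331))/(-9768) + 13231)/(-49842) = ((22525 - 2278)*(-1/9768) + 13231)*(-1/49842) = (20247*(-1/9768) + 13231)*(-1/49842) = (-6749/3256 + 13231)*(-1/49842) = (43073387/3256)*(-1/49842) = -43073387/162285552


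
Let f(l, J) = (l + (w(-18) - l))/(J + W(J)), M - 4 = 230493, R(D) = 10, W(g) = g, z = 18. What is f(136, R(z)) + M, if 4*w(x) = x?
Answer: 9219871/40 ≈ 2.3050e+5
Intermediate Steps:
w(x) = x/4
M = 230497 (M = 4 + 230493 = 230497)
f(l, J) = -9/(4*J) (f(l, J) = (l + ((¼)*(-18) - l))/(J + J) = (l + (-9/2 - l))/((2*J)) = -9/(4*J))
f(136, R(z)) + M = -9/4/10 + 230497 = -9/4*⅒ + 230497 = -9/40 + 230497 = 9219871/40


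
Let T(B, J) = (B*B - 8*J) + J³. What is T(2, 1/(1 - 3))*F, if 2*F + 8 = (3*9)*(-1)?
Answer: -2205/16 ≈ -137.81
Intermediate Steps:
T(B, J) = B² + J³ - 8*J (T(B, J) = (B² - 8*J) + J³ = B² + J³ - 8*J)
F = -35/2 (F = -4 + ((3*9)*(-1))/2 = -4 + (27*(-1))/2 = -4 + (½)*(-27) = -4 - 27/2 = -35/2 ≈ -17.500)
T(2, 1/(1 - 3))*F = (2² + (1/(1 - 3))³ - 8/(1 - 3))*(-35/2) = (4 + (1/(-2))³ - 8/(-2))*(-35/2) = (4 + (-½)³ - 8*(-½))*(-35/2) = (4 - ⅛ + 4)*(-35/2) = (63/8)*(-35/2) = -2205/16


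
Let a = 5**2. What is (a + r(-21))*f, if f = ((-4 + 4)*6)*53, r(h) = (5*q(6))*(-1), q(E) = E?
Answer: 0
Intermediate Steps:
r(h) = -30 (r(h) = (5*6)*(-1) = 30*(-1) = -30)
a = 25
f = 0 (f = (0*6)*53 = 0*53 = 0)
(a + r(-21))*f = (25 - 30)*0 = -5*0 = 0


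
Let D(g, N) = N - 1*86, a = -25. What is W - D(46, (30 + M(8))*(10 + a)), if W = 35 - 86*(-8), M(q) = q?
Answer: 1379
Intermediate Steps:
D(g, N) = -86 + N (D(g, N) = N - 86 = -86 + N)
W = 723 (W = 35 + 688 = 723)
W - D(46, (30 + M(8))*(10 + a)) = 723 - (-86 + (30 + 8)*(10 - 25)) = 723 - (-86 + 38*(-15)) = 723 - (-86 - 570) = 723 - 1*(-656) = 723 + 656 = 1379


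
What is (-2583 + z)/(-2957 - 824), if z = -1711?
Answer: 226/199 ≈ 1.1357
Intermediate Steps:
(-2583 + z)/(-2957 - 824) = (-2583 - 1711)/(-2957 - 824) = -4294/(-3781) = -4294*(-1/3781) = 226/199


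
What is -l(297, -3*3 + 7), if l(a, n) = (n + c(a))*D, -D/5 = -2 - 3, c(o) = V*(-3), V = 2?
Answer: 200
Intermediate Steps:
c(o) = -6 (c(o) = 2*(-3) = -6)
D = 25 (D = -5*(-2 - 3) = -5*(-5) = 25)
l(a, n) = -150 + 25*n (l(a, n) = (n - 6)*25 = (-6 + n)*25 = -150 + 25*n)
-l(297, -3*3 + 7) = -(-150 + 25*(-3*3 + 7)) = -(-150 + 25*(-9 + 7)) = -(-150 + 25*(-2)) = -(-150 - 50) = -1*(-200) = 200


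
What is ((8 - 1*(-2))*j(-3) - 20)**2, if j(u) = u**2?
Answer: 4900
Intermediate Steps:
((8 - 1*(-2))*j(-3) - 20)**2 = ((8 - 1*(-2))*(-3)**2 - 20)**2 = ((8 + 2)*9 - 20)**2 = (10*9 - 20)**2 = (90 - 20)**2 = 70**2 = 4900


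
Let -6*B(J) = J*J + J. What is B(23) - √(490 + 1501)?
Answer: -92 - √1991 ≈ -136.62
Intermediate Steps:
B(J) = -J/6 - J²/6 (B(J) = -(J*J + J)/6 = -(J² + J)/6 = -(J + J²)/6 = -J/6 - J²/6)
B(23) - √(490 + 1501) = -⅙*23*(1 + 23) - √(490 + 1501) = -⅙*23*24 - √1991 = -92 - √1991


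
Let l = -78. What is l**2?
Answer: 6084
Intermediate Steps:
l**2 = (-78)**2 = 6084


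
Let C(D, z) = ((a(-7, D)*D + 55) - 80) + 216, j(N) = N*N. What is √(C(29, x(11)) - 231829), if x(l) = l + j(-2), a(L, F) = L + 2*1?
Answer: I*√231783 ≈ 481.44*I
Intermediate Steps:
j(N) = N²
a(L, F) = 2 + L (a(L, F) = L + 2 = 2 + L)
x(l) = 4 + l (x(l) = l + (-2)² = l + 4 = 4 + l)
C(D, z) = 191 - 5*D (C(D, z) = (((2 - 7)*D + 55) - 80) + 216 = ((-5*D + 55) - 80) + 216 = ((55 - 5*D) - 80) + 216 = (-25 - 5*D) + 216 = 191 - 5*D)
√(C(29, x(11)) - 231829) = √((191 - 5*29) - 231829) = √((191 - 145) - 231829) = √(46 - 231829) = √(-231783) = I*√231783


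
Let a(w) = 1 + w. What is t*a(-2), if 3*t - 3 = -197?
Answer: 194/3 ≈ 64.667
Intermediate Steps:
t = -194/3 (t = 1 + (1/3)*(-197) = 1 - 197/3 = -194/3 ≈ -64.667)
t*a(-2) = -194*(1 - 2)/3 = -194/3*(-1) = 194/3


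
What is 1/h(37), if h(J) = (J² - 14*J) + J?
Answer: 1/888 ≈ 0.0011261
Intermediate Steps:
h(J) = J² - 13*J
1/h(37) = 1/(37*(-13 + 37)) = 1/(37*24) = 1/888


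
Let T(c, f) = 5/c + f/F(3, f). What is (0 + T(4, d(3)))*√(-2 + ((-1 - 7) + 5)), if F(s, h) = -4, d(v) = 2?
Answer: 3*I*√5/4 ≈ 1.6771*I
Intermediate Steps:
T(c, f) = 5/c - f/4 (T(c, f) = 5/c + f/(-4) = 5/c + f*(-¼) = 5/c - f/4)
(0 + T(4, d(3)))*√(-2 + ((-1 - 7) + 5)) = (0 + (5/4 - ¼*2))*√(-2 + ((-1 - 7) + 5)) = (0 + (5*(¼) - ½))*√(-2 + (-8 + 5)) = (0 + (5/4 - ½))*√(-2 - 3) = (0 + ¾)*√(-5) = 3*(I*√5)/4 = 3*I*√5/4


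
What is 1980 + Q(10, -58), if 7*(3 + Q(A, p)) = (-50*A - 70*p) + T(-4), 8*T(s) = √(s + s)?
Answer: 17399/7 + I*√2/28 ≈ 2485.6 + 0.050508*I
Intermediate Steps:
T(s) = √2*√s/8 (T(s) = √(s + s)/8 = √(2*s)/8 = (√2*√s)/8 = √2*√s/8)
Q(A, p) = -3 - 10*p - 50*A/7 + I*√2/28 (Q(A, p) = -3 + ((-50*A - 70*p) + √2*√(-4)/8)/7 = -3 + ((-70*p - 50*A) + √2*(2*I)/8)/7 = -3 + ((-70*p - 50*A) + I*√2/4)/7 = -3 + (-70*p - 50*A + I*√2/4)/7 = -3 + (-10*p - 50*A/7 + I*√2/28) = -3 - 10*p - 50*A/7 + I*√2/28)
1980 + Q(10, -58) = 1980 + (-3 - 10*(-58) - 50/7*10 + I*√2/28) = 1980 + (-3 + 580 - 500/7 + I*√2/28) = 1980 + (3539/7 + I*√2/28) = 17399/7 + I*√2/28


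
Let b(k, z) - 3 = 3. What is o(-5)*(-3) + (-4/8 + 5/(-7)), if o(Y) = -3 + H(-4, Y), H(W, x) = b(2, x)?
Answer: -143/14 ≈ -10.214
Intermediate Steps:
b(k, z) = 6 (b(k, z) = 3 + 3 = 6)
H(W, x) = 6
o(Y) = 3 (o(Y) = -3 + 6 = 3)
o(-5)*(-3) + (-4/8 + 5/(-7)) = 3*(-3) + (-4/8 + 5/(-7)) = -9 + (-4*⅛ + 5*(-⅐)) = -9 + (-½ - 5/7) = -9 - 17/14 = -143/14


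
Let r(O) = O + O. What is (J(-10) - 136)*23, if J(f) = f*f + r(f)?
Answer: -1288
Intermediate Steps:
r(O) = 2*O
J(f) = f**2 + 2*f (J(f) = f*f + 2*f = f**2 + 2*f)
(J(-10) - 136)*23 = (-10*(2 - 10) - 136)*23 = (-10*(-8) - 136)*23 = (80 - 136)*23 = -56*23 = -1288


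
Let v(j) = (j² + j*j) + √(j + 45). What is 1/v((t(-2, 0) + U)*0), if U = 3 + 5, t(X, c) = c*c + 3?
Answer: √5/15 ≈ 0.14907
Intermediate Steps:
t(X, c) = 3 + c² (t(X, c) = c² + 3 = 3 + c²)
U = 8
v(j) = √(45 + j) + 2*j² (v(j) = (j² + j²) + √(45 + j) = 2*j² + √(45 + j) = √(45 + j) + 2*j²)
1/v((t(-2, 0) + U)*0) = 1/(√(45 + ((3 + 0²) + 8)*0) + 2*(((3 + 0²) + 8)*0)²) = 1/(√(45 + ((3 + 0) + 8)*0) + 2*(((3 + 0) + 8)*0)²) = 1/(√(45 + (3 + 8)*0) + 2*((3 + 8)*0)²) = 1/(√(45 + 11*0) + 2*(11*0)²) = 1/(√(45 + 0) + 2*0²) = 1/(√45 + 2*0) = 1/(3*√5 + 0) = 1/(3*√5) = √5/15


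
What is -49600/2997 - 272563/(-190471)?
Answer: -8630490289/570841587 ≈ -15.119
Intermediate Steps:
-49600/2997 - 272563/(-190471) = -49600*1/2997 - 272563*(-1/190471) = -49600/2997 + 272563/190471 = -8630490289/570841587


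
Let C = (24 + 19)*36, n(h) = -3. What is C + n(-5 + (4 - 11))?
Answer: 1545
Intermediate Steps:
C = 1548 (C = 43*36 = 1548)
C + n(-5 + (4 - 11)) = 1548 - 3 = 1545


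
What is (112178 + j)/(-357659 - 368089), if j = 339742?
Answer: -37660/60479 ≈ -0.62270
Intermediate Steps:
(112178 + j)/(-357659 - 368089) = (112178 + 339742)/(-357659 - 368089) = 451920/(-725748) = 451920*(-1/725748) = -37660/60479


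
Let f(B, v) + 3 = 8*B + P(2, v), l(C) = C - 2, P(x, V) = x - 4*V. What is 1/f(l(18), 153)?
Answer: -1/485 ≈ -0.0020619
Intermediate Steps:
l(C) = -2 + C
f(B, v) = -1 - 4*v + 8*B (f(B, v) = -3 + (8*B + (2 - 4*v)) = -3 + (2 - 4*v + 8*B) = -1 - 4*v + 8*B)
1/f(l(18), 153) = 1/(-1 - 4*153 + 8*(-2 + 18)) = 1/(-1 - 612 + 8*16) = 1/(-1 - 612 + 128) = 1/(-485) = -1/485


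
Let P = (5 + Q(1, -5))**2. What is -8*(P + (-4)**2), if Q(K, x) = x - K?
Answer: -136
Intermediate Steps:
P = 1 (P = (5 + (-5 - 1*1))**2 = (5 + (-5 - 1))**2 = (5 - 6)**2 = (-1)**2 = 1)
-8*(P + (-4)**2) = -8*(1 + (-4)**2) = -8*(1 + 16) = -8*17 = -136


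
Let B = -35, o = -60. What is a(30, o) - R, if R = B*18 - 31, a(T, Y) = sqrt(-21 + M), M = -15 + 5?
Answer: 661 + I*sqrt(31) ≈ 661.0 + 5.5678*I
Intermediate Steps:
M = -10
a(T, Y) = I*sqrt(31) (a(T, Y) = sqrt(-21 - 10) = sqrt(-31) = I*sqrt(31))
R = -661 (R = -35*18 - 31 = -630 - 31 = -661)
a(30, o) - R = I*sqrt(31) - 1*(-661) = I*sqrt(31) + 661 = 661 + I*sqrt(31)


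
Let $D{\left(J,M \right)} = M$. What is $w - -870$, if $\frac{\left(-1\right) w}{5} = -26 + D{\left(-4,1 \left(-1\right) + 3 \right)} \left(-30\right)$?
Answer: $1300$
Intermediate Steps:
$w = 430$ ($w = - 5 \left(-26 + \left(1 \left(-1\right) + 3\right) \left(-30\right)\right) = - 5 \left(-26 + \left(-1 + 3\right) \left(-30\right)\right) = - 5 \left(-26 + 2 \left(-30\right)\right) = - 5 \left(-26 - 60\right) = \left(-5\right) \left(-86\right) = 430$)
$w - -870 = 430 - -870 = 430 + 870 = 1300$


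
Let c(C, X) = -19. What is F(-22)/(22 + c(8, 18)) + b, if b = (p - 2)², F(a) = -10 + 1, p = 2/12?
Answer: 13/36 ≈ 0.36111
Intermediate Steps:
p = ⅙ (p = 2*(1/12) = ⅙ ≈ 0.16667)
F(a) = -9
b = 121/36 (b = (⅙ - 2)² = (-11/6)² = 121/36 ≈ 3.3611)
F(-22)/(22 + c(8, 18)) + b = -9/(22 - 19) + 121/36 = -9/3 + 121/36 = -9*⅓ + 121/36 = -3 + 121/36 = 13/36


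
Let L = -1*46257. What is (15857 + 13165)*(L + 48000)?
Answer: 50585346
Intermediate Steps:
L = -46257
(15857 + 13165)*(L + 48000) = (15857 + 13165)*(-46257 + 48000) = 29022*1743 = 50585346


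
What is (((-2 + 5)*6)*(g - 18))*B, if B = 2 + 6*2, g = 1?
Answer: -4284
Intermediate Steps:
B = 14 (B = 2 + 12 = 14)
(((-2 + 5)*6)*(g - 18))*B = (((-2 + 5)*6)*(1 - 18))*14 = ((3*6)*(-17))*14 = (18*(-17))*14 = -306*14 = -4284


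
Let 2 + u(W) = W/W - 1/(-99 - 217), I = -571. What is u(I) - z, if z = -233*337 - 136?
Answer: 24855297/316 ≈ 78656.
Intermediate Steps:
z = -78657 (z = -78521 - 136 = -78657)
u(W) = -315/316 (u(W) = -2 + (W/W - 1/(-99 - 217)) = -2 + (1 - 1/(-316)) = -2 + (1 - 1*(-1/316)) = -2 + (1 + 1/316) = -2 + 317/316 = -315/316)
u(I) - z = -315/316 - 1*(-78657) = -315/316 + 78657 = 24855297/316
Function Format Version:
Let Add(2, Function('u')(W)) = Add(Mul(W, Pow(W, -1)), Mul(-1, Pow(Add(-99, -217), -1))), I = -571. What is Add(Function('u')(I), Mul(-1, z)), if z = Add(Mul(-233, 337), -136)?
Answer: Rational(24855297, 316) ≈ 78656.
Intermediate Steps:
z = -78657 (z = Add(-78521, -136) = -78657)
Function('u')(W) = Rational(-315, 316) (Function('u')(W) = Add(-2, Add(Mul(W, Pow(W, -1)), Mul(-1, Pow(Add(-99, -217), -1)))) = Add(-2, Add(1, Mul(-1, Pow(-316, -1)))) = Add(-2, Add(1, Mul(-1, Rational(-1, 316)))) = Add(-2, Add(1, Rational(1, 316))) = Add(-2, Rational(317, 316)) = Rational(-315, 316))
Add(Function('u')(I), Mul(-1, z)) = Add(Rational(-315, 316), Mul(-1, -78657)) = Add(Rational(-315, 316), 78657) = Rational(24855297, 316)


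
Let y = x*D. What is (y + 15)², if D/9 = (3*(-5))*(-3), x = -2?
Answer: 632025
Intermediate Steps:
D = 405 (D = 9*((3*(-5))*(-3)) = 9*(-15*(-3)) = 9*45 = 405)
y = -810 (y = -2*405 = -810)
(y + 15)² = (-810 + 15)² = (-795)² = 632025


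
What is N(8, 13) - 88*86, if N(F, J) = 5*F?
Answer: -7528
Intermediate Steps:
N(8, 13) - 88*86 = 5*8 - 88*86 = 40 - 7568 = -7528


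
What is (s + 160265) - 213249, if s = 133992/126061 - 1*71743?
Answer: -15723076355/126061 ≈ -1.2473e+5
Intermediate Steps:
s = -9043860331/126061 (s = 133992*(1/126061) - 71743 = 133992/126061 - 71743 = -9043860331/126061 ≈ -71742.)
(s + 160265) - 213249 = (-9043860331/126061 + 160265) - 213249 = 11159305834/126061 - 213249 = -15723076355/126061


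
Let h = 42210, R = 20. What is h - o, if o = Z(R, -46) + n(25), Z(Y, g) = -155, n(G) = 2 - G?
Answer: 42388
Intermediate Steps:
o = -178 (o = -155 + (2 - 1*25) = -155 + (2 - 25) = -155 - 23 = -178)
h - o = 42210 - 1*(-178) = 42210 + 178 = 42388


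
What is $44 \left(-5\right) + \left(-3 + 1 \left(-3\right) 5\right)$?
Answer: $-238$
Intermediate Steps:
$44 \left(-5\right) + \left(-3 + 1 \left(-3\right) 5\right) = -220 - 18 = -238$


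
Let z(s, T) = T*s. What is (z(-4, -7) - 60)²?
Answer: 1024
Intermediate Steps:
(z(-4, -7) - 60)² = (-7*(-4) - 60)² = (28 - 60)² = (-32)² = 1024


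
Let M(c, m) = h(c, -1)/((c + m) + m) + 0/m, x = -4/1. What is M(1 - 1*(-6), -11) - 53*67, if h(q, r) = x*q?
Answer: -53237/15 ≈ -3549.1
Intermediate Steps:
x = -4 (x = -4*1 = -4)
h(q, r) = -4*q
M(c, m) = -4*c/(c + 2*m) (M(c, m) = (-4*c)/((c + m) + m) + 0/m = (-4*c)/(c + 2*m) + 0 = -4*c/(c + 2*m) + 0 = -4*c/(c + 2*m))
M(1 - 1*(-6), -11) - 53*67 = -4*(1 - 1*(-6))/((1 - 1*(-6)) + 2*(-11)) - 53*67 = -4*(1 + 6)/((1 + 6) - 22) - 3551 = -4*7/(7 - 22) - 3551 = -4*7/(-15) - 3551 = -4*7*(-1/15) - 3551 = 28/15 - 3551 = -53237/15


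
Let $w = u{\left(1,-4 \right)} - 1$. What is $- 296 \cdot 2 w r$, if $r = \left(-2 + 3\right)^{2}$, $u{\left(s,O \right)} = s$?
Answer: $0$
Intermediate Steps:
$r = 1$ ($r = 1^{2} = 1$)
$w = 0$ ($w = 1 - 1 = 0$)
$- 296 \cdot 2 w r = - 296 \cdot 2 \cdot 0 \cdot 1 = - 296 \cdot 2 \cdot 0 = \left(-296\right) 0 = 0$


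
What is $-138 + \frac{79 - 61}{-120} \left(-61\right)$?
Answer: $- \frac{2577}{20} \approx -128.85$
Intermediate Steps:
$-138 + \frac{79 - 61}{-120} \left(-61\right) = -138 + 18 \left(- \frac{1}{120}\right) \left(-61\right) = -138 - - \frac{183}{20} = -138 + \frac{183}{20} = - \frac{2577}{20}$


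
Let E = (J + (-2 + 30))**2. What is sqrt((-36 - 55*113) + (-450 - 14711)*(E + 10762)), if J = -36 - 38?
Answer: 9*I*sqrt(2410489) ≈ 13973.0*I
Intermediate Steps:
J = -74
E = 2116 (E = (-74 + (-2 + 30))**2 = (-74 + 28)**2 = (-46)**2 = 2116)
sqrt((-36 - 55*113) + (-450 - 14711)*(E + 10762)) = sqrt((-36 - 55*113) + (-450 - 14711)*(2116 + 10762)) = sqrt((-36 - 6215) - 15161*12878) = sqrt(-6251 - 195243358) = sqrt(-195249609) = 9*I*sqrt(2410489)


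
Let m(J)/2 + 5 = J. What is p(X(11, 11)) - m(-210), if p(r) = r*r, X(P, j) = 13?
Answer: 599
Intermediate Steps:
m(J) = -10 + 2*J
p(r) = r²
p(X(11, 11)) - m(-210) = 13² - (-10 + 2*(-210)) = 169 - (-10 - 420) = 169 - 1*(-430) = 169 + 430 = 599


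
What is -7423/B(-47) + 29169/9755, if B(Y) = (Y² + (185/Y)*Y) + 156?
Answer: 393917/4975050 ≈ 0.079178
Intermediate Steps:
B(Y) = 341 + Y² (B(Y) = (Y² + 185) + 156 = (185 + Y²) + 156 = 341 + Y²)
-7423/B(-47) + 29169/9755 = -7423/(341 + (-47)²) + 29169/9755 = -7423/(341 + 2209) + 29169*(1/9755) = -7423/2550 + 29169/9755 = 393917/4975050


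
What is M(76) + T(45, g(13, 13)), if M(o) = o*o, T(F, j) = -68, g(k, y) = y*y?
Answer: 5708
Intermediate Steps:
g(k, y) = y²
M(o) = o²
M(76) + T(45, g(13, 13)) = 76² - 68 = 5776 - 68 = 5708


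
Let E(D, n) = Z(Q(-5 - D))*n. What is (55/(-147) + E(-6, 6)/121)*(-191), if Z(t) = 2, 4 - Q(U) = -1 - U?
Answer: 934181/17787 ≈ 52.520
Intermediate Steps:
Q(U) = 5 + U (Q(U) = 4 - (-1 - U) = 4 + (1 + U) = 5 + U)
E(D, n) = 2*n
(55/(-147) + E(-6, 6)/121)*(-191) = (55/(-147) + (2*6)/121)*(-191) = (55*(-1/147) + 12*(1/121))*(-191) = (-55/147 + 12/121)*(-191) = -4891/17787*(-191) = 934181/17787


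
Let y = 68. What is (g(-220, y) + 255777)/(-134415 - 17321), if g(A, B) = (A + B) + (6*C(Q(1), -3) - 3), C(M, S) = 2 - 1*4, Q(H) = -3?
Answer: -127805/75868 ≈ -1.6846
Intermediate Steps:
C(M, S) = -2 (C(M, S) = 2 - 4 = -2)
g(A, B) = -15 + A + B (g(A, B) = (A + B) + (6*(-2) - 3) = (A + B) + (-12 - 3) = (A + B) - 15 = -15 + A + B)
(g(-220, y) + 255777)/(-134415 - 17321) = ((-15 - 220 + 68) + 255777)/(-134415 - 17321) = (-167 + 255777)/(-151736) = 255610*(-1/151736) = -127805/75868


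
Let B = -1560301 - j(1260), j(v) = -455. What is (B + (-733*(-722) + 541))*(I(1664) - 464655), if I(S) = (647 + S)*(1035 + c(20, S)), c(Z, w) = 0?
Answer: -1985199151170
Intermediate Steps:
I(S) = 669645 + 1035*S (I(S) = (647 + S)*(1035 + 0) = (647 + S)*1035 = 669645 + 1035*S)
B = -1559846 (B = -1560301 - 1*(-455) = -1560301 + 455 = -1559846)
(B + (-733*(-722) + 541))*(I(1664) - 464655) = (-1559846 + (-733*(-722) + 541))*((669645 + 1035*1664) - 464655) = (-1559846 + (529226 + 541))*((669645 + 1722240) - 464655) = (-1559846 + 529767)*(2391885 - 464655) = -1030079*1927230 = -1985199151170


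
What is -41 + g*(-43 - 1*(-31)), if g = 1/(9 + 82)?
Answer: -3743/91 ≈ -41.132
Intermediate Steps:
g = 1/91 ≈ 0.010989
-41 + g*(-43 - 1*(-31)) = -41 + (-43 - 1*(-31))/91 = -41 + (-43 + 31)/91 = -41 + (1/91)*(-12) = -41 - 12/91 = -3743/91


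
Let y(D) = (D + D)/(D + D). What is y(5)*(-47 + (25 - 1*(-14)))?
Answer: -8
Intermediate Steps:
y(D) = 1 (y(D) = (2*D)/((2*D)) = (2*D)*(1/(2*D)) = 1)
y(5)*(-47 + (25 - 1*(-14))) = 1*(-47 + (25 - 1*(-14))) = 1*(-47 + (25 + 14)) = 1*(-47 + 39) = 1*(-8) = -8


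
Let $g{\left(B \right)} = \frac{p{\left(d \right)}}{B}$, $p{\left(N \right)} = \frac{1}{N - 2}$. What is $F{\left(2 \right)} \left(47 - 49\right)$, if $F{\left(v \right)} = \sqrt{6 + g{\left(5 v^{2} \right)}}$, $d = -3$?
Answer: $- \frac{\sqrt{599}}{5} \approx -4.8949$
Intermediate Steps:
$p{\left(N \right)} = \frac{1}{-2 + N}$
$g{\left(B \right)} = - \frac{1}{5 B}$ ($g{\left(B \right)} = \frac{1}{\left(-2 - 3\right) B} = \frac{1}{\left(-5\right) B} = - \frac{1}{5 B}$)
$F{\left(v \right)} = \sqrt{6 - \frac{1}{25 v^{2}}}$ ($F{\left(v \right)} = \sqrt{6 - \frac{1}{5 \cdot 5 v^{2}}} = \sqrt{6 - \frac{\frac{1}{5} \frac{1}{v^{2}}}{5}} = \sqrt{6 - \frac{1}{25 v^{2}}}$)
$F{\left(2 \right)} \left(47 - 49\right) = \frac{\sqrt{150 - \frac{1}{4}}}{5} \left(47 - 49\right) = \frac{\sqrt{150 - \frac{1}{4}}}{5} \left(-2\right) = \frac{\sqrt{\frac{599}{4}}}{5} \left(-2\right) = \frac{\frac{1}{2} \sqrt{599}}{5} \left(-2\right) = \frac{\sqrt{599}}{10} \left(-2\right) = - \frac{\sqrt{599}}{5}$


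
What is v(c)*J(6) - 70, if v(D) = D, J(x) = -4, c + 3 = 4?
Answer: -74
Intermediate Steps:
c = 1 (c = -3 + 4 = 1)
v(c)*J(6) - 70 = 1*(-4) - 70 = -4 - 70 = -74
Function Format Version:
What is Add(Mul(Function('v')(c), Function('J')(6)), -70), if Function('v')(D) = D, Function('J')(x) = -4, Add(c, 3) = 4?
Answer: -74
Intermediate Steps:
c = 1 (c = Add(-3, 4) = 1)
Add(Mul(Function('v')(c), Function('J')(6)), -70) = Add(Mul(1, -4), -70) = Add(-4, -70) = -74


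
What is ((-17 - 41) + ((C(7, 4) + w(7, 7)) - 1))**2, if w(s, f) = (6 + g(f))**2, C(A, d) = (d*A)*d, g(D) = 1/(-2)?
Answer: 110889/16 ≈ 6930.6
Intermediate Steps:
g(D) = -1/2
C(A, d) = A*d**2 (C(A, d) = (A*d)*d = A*d**2)
w(s, f) = 121/4 (w(s, f) = (6 - 1/2)**2 = (11/2)**2 = 121/4)
((-17 - 41) + ((C(7, 4) + w(7, 7)) - 1))**2 = ((-17 - 41) + ((7*4**2 + 121/4) - 1))**2 = (-58 + ((7*16 + 121/4) - 1))**2 = (-58 + ((112 + 121/4) - 1))**2 = (-58 + (569/4 - 1))**2 = (-58 + 565/4)**2 = (333/4)**2 = 110889/16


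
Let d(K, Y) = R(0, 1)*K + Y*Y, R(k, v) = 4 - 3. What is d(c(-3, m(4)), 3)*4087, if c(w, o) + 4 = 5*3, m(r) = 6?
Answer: 81740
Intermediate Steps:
R(k, v) = 1
c(w, o) = 11 (c(w, o) = -4 + 5*3 = -4 + 15 = 11)
d(K, Y) = K + Y² (d(K, Y) = 1*K + Y*Y = K + Y²)
d(c(-3, m(4)), 3)*4087 = (11 + 3²)*4087 = (11 + 9)*4087 = 20*4087 = 81740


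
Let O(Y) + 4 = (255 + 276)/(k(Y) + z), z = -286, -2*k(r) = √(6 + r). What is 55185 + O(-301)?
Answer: 18070011235/327479 + 1062*I*√295/327479 ≈ 55179.0 + 0.0557*I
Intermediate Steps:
k(r) = -√(6 + r)/2
O(Y) = -4 + 531/(-286 - √(6 + Y)/2) (O(Y) = -4 + (255 + 276)/(-√(6 + Y)/2 - 286) = -4 + 531/(-286 - √(6 + Y)/2))
55185 + O(-301) = 55185 + 2*(-1675 - 2*√(6 - 301))/(572 + √(6 - 301)) = 55185 + 2*(-1675 - 2*I*√295)/(572 + √(-295)) = 55185 + 2*(-1675 - 2*I*√295)/(572 + I*√295)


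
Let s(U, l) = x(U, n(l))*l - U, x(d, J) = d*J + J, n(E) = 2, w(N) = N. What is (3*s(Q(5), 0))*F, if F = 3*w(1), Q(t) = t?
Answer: -45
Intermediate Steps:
x(d, J) = J + J*d (x(d, J) = J*d + J = J + J*d)
s(U, l) = -U + l*(2 + 2*U) (s(U, l) = (2*(1 + U))*l - U = (2 + 2*U)*l - U = l*(2 + 2*U) - U = -U + l*(2 + 2*U))
F = 3 (F = 3*1 = 3)
(3*s(Q(5), 0))*F = (3*(-1*5 + 2*0*(1 + 5)))*3 = (3*(-5 + 2*0*6))*3 = (3*(-5 + 0))*3 = (3*(-5))*3 = -15*3 = -45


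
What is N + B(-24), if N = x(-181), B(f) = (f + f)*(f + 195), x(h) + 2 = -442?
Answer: -8652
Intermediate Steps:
x(h) = -444 (x(h) = -2 - 442 = -444)
B(f) = 2*f*(195 + f) (B(f) = (2*f)*(195 + f) = 2*f*(195 + f))
N = -444
N + B(-24) = -444 + 2*(-24)*(195 - 24) = -444 + 2*(-24)*171 = -444 - 8208 = -8652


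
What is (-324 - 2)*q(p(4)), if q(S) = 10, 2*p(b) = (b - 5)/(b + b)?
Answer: -3260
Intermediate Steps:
p(b) = (-5 + b)/(4*b) (p(b) = ((b - 5)/(b + b))/2 = ((-5 + b)/((2*b)))/2 = ((-5 + b)*(1/(2*b)))/2 = ((-5 + b)/(2*b))/2 = (-5 + b)/(4*b))
(-324 - 2)*q(p(4)) = (-324 - 2)*10 = -326*10 = -3260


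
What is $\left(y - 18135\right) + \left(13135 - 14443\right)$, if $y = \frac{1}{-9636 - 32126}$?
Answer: $- \frac{811978567}{41762} \approx -19443.0$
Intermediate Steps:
$y = - \frac{1}{41762}$ ($y = \frac{1}{-41762} = - \frac{1}{41762} \approx -2.3945 \cdot 10^{-5}$)
$\left(y - 18135\right) + \left(13135 - 14443\right) = \left(- \frac{1}{41762} - 18135\right) + \left(13135 - 14443\right) = - \frac{757353871}{41762} + \left(13135 - 14443\right) = - \frac{757353871}{41762} - 1308 = - \frac{811978567}{41762}$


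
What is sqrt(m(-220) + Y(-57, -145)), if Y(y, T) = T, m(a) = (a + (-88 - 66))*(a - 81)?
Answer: sqrt(112429) ≈ 335.30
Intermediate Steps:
m(a) = (-154 + a)*(-81 + a) (m(a) = (a - 154)*(-81 + a) = (-154 + a)*(-81 + a))
sqrt(m(-220) + Y(-57, -145)) = sqrt((12474 + (-220)**2 - 235*(-220)) - 145) = sqrt((12474 + 48400 + 51700) - 145) = sqrt(112574 - 145) = sqrt(112429)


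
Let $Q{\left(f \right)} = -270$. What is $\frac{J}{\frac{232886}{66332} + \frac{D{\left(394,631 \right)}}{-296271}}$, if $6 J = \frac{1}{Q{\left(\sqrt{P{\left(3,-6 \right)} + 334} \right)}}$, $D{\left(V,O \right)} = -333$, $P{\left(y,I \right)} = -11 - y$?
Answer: $- \frac{181965259}{1035291849930} \approx -0.00017576$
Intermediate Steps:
$J = - \frac{1}{1620}$ ($J = \frac{1}{6 \left(-270\right)} = \frac{1}{6} \left(- \frac{1}{270}\right) = - \frac{1}{1620} \approx -0.00061728$)
$\frac{J}{\frac{232886}{66332} + \frac{D{\left(394,631 \right)}}{-296271}} = - \frac{1}{1620 \left(\frac{232886}{66332} - \frac{333}{-296271}\right)} = - \frac{1}{1620 \left(232886 \cdot \frac{1}{66332} - - \frac{37}{32919}\right)} = - \frac{1}{1620 \left(\frac{116443}{33166} + \frac{37}{32919}\right)} = - \frac{1}{1620 \cdot \frac{3834414259}{1091791554}} = \left(- \frac{1}{1620}\right) \frac{1091791554}{3834414259} = - \frac{181965259}{1035291849930}$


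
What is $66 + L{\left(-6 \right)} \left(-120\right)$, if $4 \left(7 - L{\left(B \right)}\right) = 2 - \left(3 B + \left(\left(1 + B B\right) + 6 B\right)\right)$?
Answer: $-204$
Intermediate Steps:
$L{\left(B \right)} = \frac{27}{4} + \frac{B^{2}}{4} + \frac{9 B}{4}$ ($L{\left(B \right)} = 7 - \frac{2 - \left(3 B + \left(\left(1 + B B\right) + 6 B\right)\right)}{4} = 7 - \frac{2 - \left(3 B + \left(\left(1 + B^{2}\right) + 6 B\right)\right)}{4} = 7 - \frac{2 - \left(3 B + \left(1 + B^{2} + 6 B\right)\right)}{4} = 7 - \frac{2 - \left(1 + B^{2} + 9 B\right)}{4} = 7 - \frac{1 - B^{2} - 9 B}{4} = 7 + \left(- \frac{1}{4} + \frac{B^{2}}{4} + \frac{9 B}{4}\right) = \frac{27}{4} + \frac{B^{2}}{4} + \frac{9 B}{4}$)
$66 + L{\left(-6 \right)} \left(-120\right) = 66 + \left(\frac{27}{4} + \frac{\left(-6\right)^{2}}{4} + \frac{9}{4} \left(-6\right)\right) \left(-120\right) = 66 + \left(\frac{27}{4} + \frac{1}{4} \cdot 36 - \frac{27}{2}\right) \left(-120\right) = 66 + \left(\frac{27}{4} + 9 - \frac{27}{2}\right) \left(-120\right) = 66 + \frac{9}{4} \left(-120\right) = 66 - 270 = -204$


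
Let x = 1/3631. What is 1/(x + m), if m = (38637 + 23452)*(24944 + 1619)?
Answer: 3631/5988499758518 ≈ 6.0633e-10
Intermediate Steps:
x = 1/3631 ≈ 0.00027541
m = 1649270107 (m = 62089*26563 = 1649270107)
1/(x + m) = 1/(1/3631 + 1649270107) = 1/(5988499758518/3631) = 3631/5988499758518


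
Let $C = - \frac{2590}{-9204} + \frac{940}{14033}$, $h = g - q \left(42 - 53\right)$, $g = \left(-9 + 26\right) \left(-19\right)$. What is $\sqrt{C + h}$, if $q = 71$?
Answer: $\frac{\sqrt{1911569021942589438}}{64579866} \approx 21.409$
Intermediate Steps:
$g = -323$ ($g = 17 \left(-19\right) = -323$)
$h = 458$ ($h = -323 - 71 \left(42 - 53\right) = -323 - 71 \left(-11\right) = -323 - -781 = -323 + 781 = 458$)
$C = \frac{22498615}{64579866}$ ($C = \left(-2590\right) \left(- \frac{1}{9204}\right) + 940 \cdot \frac{1}{14033} = \frac{1295}{4602} + \frac{940}{14033} = \frac{22498615}{64579866} \approx 0.34838$)
$\sqrt{C + h} = \sqrt{\frac{22498615}{64579866} + 458} = \sqrt{\frac{29600077243}{64579866}} = \frac{\sqrt{1911569021942589438}}{64579866}$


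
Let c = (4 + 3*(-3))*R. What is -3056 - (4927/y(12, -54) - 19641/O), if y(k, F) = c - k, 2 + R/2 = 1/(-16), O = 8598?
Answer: -716850737/197754 ≈ -3625.0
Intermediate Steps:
R = -33/8 (R = -4 + 2/(-16) = -4 + 2*(-1/16) = -4 - ⅛ = -33/8 ≈ -4.1250)
c = 165/8 (c = (4 + 3*(-3))*(-33/8) = (4 - 9)*(-33/8) = -5*(-33/8) = 165/8 ≈ 20.625)
y(k, F) = 165/8 - k
-3056 - (4927/y(12, -54) - 19641/O) = -3056 - (4927/(165/8 - 1*12) - 19641/8598) = -3056 - (4927/(165/8 - 12) - 19641*1/8598) = -3056 - (4927/(69/8) - 6547/2866) = -3056 - (4927*(8/69) - 6547/2866) = -3056 - (39416/69 - 6547/2866) = -3056 - 1*112514513/197754 = -3056 - 112514513/197754 = -716850737/197754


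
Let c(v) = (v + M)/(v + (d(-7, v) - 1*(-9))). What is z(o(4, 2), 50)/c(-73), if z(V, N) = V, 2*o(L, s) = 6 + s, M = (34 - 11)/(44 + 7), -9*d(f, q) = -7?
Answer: 9673/2775 ≈ 3.4858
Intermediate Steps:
d(f, q) = 7/9 (d(f, q) = -1/9*(-7) = 7/9)
M = 23/51 ≈ 0.45098
o(L, s) = 3 + s/2 (o(L, s) = (6 + s)/2 = 3 + s/2)
c(v) = (23/51 + v)/(88/9 + v) (c(v) = (v + 23/51)/(v + (7/9 - 1*(-9))) = (23/51 + v)/(v + (7/9 + 9)) = (23/51 + v)/(v + 88/9) = (23/51 + v)/(88/9 + v))
z(o(4, 2), 50)/c(-73) = (3 + (1/2)*2)/((3*(23 + 51*(-73))/(17*(88 + 9*(-73))))) = (3 + 1)/((3*(23 - 3723)/(17*(88 - 657)))) = 4/(((3/17)*(-3700)/(-569))) = 4/(((3/17)*(-1/569)*(-3700))) = 4/(11100/9673) = 4*(9673/11100) = 9673/2775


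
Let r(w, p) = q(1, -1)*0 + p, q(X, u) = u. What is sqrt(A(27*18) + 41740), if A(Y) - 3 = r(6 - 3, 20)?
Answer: sqrt(41763) ≈ 204.36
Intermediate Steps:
r(w, p) = p (r(w, p) = -1*0 + p = 0 + p = p)
A(Y) = 23 (A(Y) = 3 + 20 = 23)
sqrt(A(27*18) + 41740) = sqrt(23 + 41740) = sqrt(41763)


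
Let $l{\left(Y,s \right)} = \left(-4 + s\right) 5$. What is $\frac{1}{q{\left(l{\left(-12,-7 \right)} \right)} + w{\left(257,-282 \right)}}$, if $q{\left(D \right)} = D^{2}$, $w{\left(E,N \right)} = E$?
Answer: $\frac{1}{3282} \approx 0.00030469$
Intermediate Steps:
$l{\left(Y,s \right)} = -20 + 5 s$
$\frac{1}{q{\left(l{\left(-12,-7 \right)} \right)} + w{\left(257,-282 \right)}} = \frac{1}{\left(-20 + 5 \left(-7\right)\right)^{2} + 257} = \frac{1}{\left(-20 - 35\right)^{2} + 257} = \frac{1}{\left(-55\right)^{2} + 257} = \frac{1}{3025 + 257} = \frac{1}{3282}$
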